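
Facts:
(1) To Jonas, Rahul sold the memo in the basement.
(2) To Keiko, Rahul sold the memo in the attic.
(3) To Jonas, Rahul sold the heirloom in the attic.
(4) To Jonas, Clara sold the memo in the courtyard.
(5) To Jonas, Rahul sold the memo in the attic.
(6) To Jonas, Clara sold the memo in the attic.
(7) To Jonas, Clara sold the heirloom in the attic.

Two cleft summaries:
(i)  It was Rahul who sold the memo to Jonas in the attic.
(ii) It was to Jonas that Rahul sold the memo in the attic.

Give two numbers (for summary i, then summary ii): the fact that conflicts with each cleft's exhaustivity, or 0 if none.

6, 2

Summary (i) focuses "Rahul" (the agent); background same thing, recipient, setting (the memo / Jonas / in the attic). Fact (6) matches that background with agent = Clara — refutes (i).
Summary (ii) focuses "Jonas" (the recipient); background same agent, thing, setting (Rahul / the memo / in the attic). Fact (2) matches that background with recipient = Keiko — refutes (ii).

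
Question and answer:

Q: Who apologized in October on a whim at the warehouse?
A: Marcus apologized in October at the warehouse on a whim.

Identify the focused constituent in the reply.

The wh-word "who" asks about the subject (agent).
In the answer, "in October", "on a whim" and "at the warehouse" are given — repeated from the question.
The constituent filling the subject (agent) gap is "Marcus"; that is the focus and would carry nuclear stress.

Marcus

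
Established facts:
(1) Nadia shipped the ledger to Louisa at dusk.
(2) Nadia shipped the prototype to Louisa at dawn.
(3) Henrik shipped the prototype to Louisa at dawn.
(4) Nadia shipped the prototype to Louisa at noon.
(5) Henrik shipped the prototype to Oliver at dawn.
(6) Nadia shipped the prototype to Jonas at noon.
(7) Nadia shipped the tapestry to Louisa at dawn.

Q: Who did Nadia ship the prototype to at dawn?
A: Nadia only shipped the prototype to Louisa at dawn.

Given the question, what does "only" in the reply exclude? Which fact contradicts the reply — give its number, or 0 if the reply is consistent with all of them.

Answering "Who did ... to ...?" puts focus on the recipient — here, "Louisa".
So "only" ranges over recipients; the rest (Nadia as agent and the prototype as thing and at dawn as setting) is presupposed.
No fact keeps Nadia as agent and the prototype as thing and at dawn as setting while changing the recipient; every other fact differs on something backgrounded. The reply stands.
(Fact (7) would refute a reading with focus on the thing — but that is not what the question asks.)

0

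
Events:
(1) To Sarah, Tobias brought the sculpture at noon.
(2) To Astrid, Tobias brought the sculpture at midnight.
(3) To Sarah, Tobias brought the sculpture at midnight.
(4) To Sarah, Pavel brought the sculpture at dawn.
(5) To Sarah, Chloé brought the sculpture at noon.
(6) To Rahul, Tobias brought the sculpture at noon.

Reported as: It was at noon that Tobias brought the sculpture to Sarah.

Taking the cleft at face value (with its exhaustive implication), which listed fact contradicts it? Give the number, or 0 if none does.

Focus of the cleft: "at noon" (the setting). Presupposed background: Tobias as agent and the sculpture as thing and Sarah as recipient.
Exhaustivity: at noon is the only setting satisfying that background.
Fact (3) shares the background but with setting = at midnight; exhaustivity is violated.

3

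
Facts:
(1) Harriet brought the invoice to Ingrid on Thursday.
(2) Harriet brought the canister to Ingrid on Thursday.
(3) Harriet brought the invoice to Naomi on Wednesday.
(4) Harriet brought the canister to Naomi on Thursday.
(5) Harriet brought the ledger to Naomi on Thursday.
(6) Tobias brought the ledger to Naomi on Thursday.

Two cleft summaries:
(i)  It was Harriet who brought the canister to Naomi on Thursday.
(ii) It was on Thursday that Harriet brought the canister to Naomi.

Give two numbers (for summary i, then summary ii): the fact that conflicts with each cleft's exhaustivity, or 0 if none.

(i): focus "Harriet". No fact shares same thing, recipient, setting (the canister / Naomi / on Thursday) with a different agent. 0.
(ii): focus "on Thursday". No fact shares same agent, thing, recipient (Harriet / the canister / Naomi) with a different setting. 0.

0, 0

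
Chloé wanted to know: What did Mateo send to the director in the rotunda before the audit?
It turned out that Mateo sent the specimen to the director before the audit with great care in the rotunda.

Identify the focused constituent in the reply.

the specimen

The wh-word "what" asks about the direct object.
In the answer, "Mateo", "to the director", "in the rotunda" and "before the audit" are given — repeated from the question.
"with great care" is also new, but it specifies the manner, which is not what the question asks about — so it is not the focus.
The constituent filling the direct object gap is "the specimen"; that is the focus.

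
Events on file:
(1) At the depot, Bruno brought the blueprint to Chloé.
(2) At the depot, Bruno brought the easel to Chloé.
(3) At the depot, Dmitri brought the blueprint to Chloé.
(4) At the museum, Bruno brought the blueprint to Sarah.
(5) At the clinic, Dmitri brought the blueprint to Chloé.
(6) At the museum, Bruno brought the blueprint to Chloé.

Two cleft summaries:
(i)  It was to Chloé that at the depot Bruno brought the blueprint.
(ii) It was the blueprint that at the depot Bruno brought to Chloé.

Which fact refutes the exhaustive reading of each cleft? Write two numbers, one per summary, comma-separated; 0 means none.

0, 2

Summary (i) focuses "Chloé" (the recipient); background same agent, thing, setting (Bruno / the blueprint / at the depot). No fact matches that background with a different recipient, so 0.
Summary (ii) focuses "the blueprint" (the thing); background same agent, recipient, setting (Bruno / Chloé / at the depot). Fact (2) matches that background with thing = the easel — refutes (ii).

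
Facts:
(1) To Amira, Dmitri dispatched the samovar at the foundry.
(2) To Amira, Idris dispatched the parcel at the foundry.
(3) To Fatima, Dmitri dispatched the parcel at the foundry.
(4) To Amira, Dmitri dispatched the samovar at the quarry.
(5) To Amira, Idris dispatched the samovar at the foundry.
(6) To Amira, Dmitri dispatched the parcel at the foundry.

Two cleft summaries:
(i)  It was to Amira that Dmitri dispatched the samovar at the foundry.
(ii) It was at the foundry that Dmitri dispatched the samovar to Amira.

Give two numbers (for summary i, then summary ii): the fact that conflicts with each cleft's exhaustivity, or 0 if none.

Summary (i) focuses "Amira" (the recipient); background Dmitri as agent and the samovar as thing and at the foundry as setting. No fact matches that background with a different recipient, so 0.
Summary (ii) focuses "at the foundry" (the setting); background Dmitri as agent and the samovar as thing and Amira as recipient. Fact (4) matches that background with setting = at the quarry — refutes (ii).

0, 4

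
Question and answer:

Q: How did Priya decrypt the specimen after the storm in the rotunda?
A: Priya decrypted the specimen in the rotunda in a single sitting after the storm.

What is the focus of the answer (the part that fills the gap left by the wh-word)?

The wh-word "how" asks about the manner.
In the answer, "Priya", "the specimen", "after the storm" and "in the rotunda" are given — repeated from the question.
The constituent filling the manner gap is "in a single sitting"; that is the focus and would carry nuclear stress.

in a single sitting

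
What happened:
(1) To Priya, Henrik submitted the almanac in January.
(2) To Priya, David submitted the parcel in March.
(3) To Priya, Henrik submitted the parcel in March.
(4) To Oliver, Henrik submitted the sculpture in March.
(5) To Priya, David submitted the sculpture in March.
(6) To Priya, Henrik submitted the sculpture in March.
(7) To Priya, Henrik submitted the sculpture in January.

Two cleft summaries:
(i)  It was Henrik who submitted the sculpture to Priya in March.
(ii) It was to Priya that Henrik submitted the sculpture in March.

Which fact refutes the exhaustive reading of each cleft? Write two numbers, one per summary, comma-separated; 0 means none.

Summary (i) focuses "Henrik" (the agent); background the sculpture as thing and Priya as recipient and in March as setting. Fact (5) matches that background with agent = David — refutes (i).
Summary (ii) focuses "Priya" (the recipient); background Henrik as agent and the sculpture as thing and in March as setting. Fact (4) matches that background with recipient = Oliver — refutes (ii).

5, 4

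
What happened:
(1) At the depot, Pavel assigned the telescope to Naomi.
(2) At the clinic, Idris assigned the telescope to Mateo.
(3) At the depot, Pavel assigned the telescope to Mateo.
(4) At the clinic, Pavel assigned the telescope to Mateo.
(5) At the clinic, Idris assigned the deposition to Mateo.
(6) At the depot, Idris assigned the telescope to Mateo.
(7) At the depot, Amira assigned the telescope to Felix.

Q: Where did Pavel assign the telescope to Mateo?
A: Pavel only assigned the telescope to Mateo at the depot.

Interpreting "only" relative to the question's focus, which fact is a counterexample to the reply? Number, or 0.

Answering "Where did ...?" puts focus on the setting — here, "at the depot".
So "only" ranges over settings; the rest (agent = Pavel, thing = the telescope, recipient = Mateo) is presupposed.
Fact (4) keeps agent = Pavel, thing = the telescope, recipient = Mateo but has setting = at the clinic; that refutes the reply.
(Fact (1) would refute a reading with focus on the recipient — but that is not what the question asks.)

4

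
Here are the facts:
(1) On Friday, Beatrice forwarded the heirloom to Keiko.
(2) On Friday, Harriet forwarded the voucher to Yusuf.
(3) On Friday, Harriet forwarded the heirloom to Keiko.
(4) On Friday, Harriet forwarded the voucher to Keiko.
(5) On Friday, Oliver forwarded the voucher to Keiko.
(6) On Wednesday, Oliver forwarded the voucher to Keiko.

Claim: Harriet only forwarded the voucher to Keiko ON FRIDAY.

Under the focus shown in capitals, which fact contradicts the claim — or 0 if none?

0

Focus (in capitals) is "on Friday" — the setting. "Only" excludes alternative settings while holding fixed same agent, thing, recipient (Harriet / the voucher / Keiko).
No fact matches same agent, thing, recipient (Harriet / the voucher / Keiko) with a different setting — every other fact differs on at least one backgrounded slot. So no fact refutes it.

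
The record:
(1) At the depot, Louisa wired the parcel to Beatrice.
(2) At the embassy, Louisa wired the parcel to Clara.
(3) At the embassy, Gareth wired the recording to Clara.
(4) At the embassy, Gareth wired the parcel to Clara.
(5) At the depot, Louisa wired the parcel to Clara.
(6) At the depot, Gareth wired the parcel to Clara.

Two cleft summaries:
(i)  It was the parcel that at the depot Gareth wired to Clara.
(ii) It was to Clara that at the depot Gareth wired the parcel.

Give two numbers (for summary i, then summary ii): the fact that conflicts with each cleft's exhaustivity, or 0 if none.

0, 0

(i): focus "the parcel". No fact shares agent = Gareth, recipient = Clara, setting = at the depot with a different thing. 0.
(ii): focus "Clara". No fact shares agent = Gareth, thing = the parcel, setting = at the depot with a different recipient. 0.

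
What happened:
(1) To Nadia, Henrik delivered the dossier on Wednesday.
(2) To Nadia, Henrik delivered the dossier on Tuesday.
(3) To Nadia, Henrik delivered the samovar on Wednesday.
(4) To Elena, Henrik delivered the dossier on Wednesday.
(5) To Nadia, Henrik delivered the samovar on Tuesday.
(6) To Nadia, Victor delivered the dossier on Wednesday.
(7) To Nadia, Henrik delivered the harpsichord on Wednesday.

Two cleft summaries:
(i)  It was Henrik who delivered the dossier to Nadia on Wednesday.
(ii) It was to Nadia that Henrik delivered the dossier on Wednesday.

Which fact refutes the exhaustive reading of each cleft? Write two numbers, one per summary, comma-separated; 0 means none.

6, 4

Summary (i) focuses "Henrik" (the agent); background the dossier as thing and Nadia as recipient and on Wednesday as setting. Fact (6) matches that background with agent = Victor — refutes (i).
Summary (ii) focuses "Nadia" (the recipient); background Henrik as agent and the dossier as thing and on Wednesday as setting. Fact (4) matches that background with recipient = Elena — refutes (ii).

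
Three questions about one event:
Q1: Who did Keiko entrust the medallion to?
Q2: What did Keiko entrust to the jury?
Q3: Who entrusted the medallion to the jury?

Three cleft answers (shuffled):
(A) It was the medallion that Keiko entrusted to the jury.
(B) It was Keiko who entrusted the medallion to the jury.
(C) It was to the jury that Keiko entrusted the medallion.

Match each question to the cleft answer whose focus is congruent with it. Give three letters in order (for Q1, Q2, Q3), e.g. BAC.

CAB

Q1 asks about the recipient; cleft (C) focuses "to the jury", which is the recipient — so Q1 → C.
Q2 asks about the direct object; cleft (A) focuses "the medallion", which is the direct object — so Q2 → A.
Q3 asks about the subject (agent); cleft (B) focuses "Keiko", which is the subject (agent) — so Q3 → B.
Mapping: Q1→C, Q2→A, Q3→B.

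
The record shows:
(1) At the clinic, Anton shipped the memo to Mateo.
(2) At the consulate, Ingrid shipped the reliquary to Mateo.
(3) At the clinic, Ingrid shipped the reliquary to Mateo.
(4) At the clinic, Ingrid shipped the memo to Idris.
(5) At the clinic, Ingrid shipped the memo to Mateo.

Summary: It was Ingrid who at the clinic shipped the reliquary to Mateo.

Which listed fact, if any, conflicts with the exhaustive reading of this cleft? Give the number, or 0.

0

Focus of the cleft: "Ingrid" (the agent). Presupposed background: thing = the reliquary, recipient = Mateo, setting = at the clinic.
The exhaustive reading says no other agent fits that background.
No listed fact matches the background with a different agent. Exhaustivity holds.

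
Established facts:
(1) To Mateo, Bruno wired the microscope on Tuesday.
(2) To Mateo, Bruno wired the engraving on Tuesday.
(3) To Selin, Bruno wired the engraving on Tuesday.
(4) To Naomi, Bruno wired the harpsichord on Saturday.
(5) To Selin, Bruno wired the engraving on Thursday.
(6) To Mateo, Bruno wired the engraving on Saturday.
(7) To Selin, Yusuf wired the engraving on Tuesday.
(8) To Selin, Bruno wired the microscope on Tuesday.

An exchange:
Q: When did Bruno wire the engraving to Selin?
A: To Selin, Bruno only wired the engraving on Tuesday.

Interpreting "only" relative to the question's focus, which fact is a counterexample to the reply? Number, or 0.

5

The question "When did ...?" targets the setting, so in the reply the focus falls on "on Tuesday".
"Only" then excludes alternative settings while the background — Bruno as agent and the engraving as thing and Selin as recipient — is held fixed.
Fact (5) shares the background with a different setting (on Thursday) — counterexample.
(Fact (8) would refute a reading with focus on the thing — but that is not what the question asks.)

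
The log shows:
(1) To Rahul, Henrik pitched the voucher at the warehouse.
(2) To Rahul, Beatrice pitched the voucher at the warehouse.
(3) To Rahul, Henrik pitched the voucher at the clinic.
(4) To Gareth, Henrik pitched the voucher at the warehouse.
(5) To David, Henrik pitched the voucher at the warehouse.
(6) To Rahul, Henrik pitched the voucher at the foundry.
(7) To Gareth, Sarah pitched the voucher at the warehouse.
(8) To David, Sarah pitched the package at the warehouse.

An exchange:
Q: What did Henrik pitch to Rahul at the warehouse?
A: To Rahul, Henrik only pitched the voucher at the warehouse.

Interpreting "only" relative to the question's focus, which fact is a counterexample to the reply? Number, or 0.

0

The question "What did ...?" targets the thing, so in the reply the focus falls on "the voucher".
"Only" then excludes alternative things while the background — same agent, recipient, setting (Henrik / Rahul / at the warehouse) — is held fixed.
No listed fact shares that background with another thing. Nothing contradicts the reply.
(Fact (3) would refute a reading with focus on the setting — but that is not what the question asks.)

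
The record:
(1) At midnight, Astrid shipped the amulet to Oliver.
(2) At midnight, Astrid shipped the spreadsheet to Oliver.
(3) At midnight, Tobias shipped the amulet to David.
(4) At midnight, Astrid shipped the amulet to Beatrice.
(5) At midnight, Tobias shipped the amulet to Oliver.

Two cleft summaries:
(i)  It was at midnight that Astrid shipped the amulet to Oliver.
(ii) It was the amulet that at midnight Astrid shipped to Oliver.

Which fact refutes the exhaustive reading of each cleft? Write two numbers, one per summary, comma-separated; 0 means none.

(i): focus "at midnight". No fact shares same agent, thing, recipient (Astrid / the amulet / Oliver) with a different setting. 0.
(ii): focus "the amulet". Looking for same agent, recipient, setting (Astrid / Oliver / at midnight) with some other thing — fact (2) has the spreadsheet there. Refuted.

0, 2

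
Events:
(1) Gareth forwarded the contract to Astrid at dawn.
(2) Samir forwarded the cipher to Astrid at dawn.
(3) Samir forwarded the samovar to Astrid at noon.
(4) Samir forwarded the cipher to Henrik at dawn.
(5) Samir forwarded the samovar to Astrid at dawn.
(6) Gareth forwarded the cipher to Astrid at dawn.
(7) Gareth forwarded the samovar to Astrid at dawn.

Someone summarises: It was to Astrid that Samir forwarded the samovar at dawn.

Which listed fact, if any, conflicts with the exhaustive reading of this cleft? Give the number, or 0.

0

The cleft puts "Astrid" in focus and presupposes the open proposition with same agent, thing, setting (Samir / the samovar / at dawn).
The exhaustive reading says no other recipient fits that background.
Every other fact differs from the presupposition on some backgrounded slot, so none challenges the exhaustivity.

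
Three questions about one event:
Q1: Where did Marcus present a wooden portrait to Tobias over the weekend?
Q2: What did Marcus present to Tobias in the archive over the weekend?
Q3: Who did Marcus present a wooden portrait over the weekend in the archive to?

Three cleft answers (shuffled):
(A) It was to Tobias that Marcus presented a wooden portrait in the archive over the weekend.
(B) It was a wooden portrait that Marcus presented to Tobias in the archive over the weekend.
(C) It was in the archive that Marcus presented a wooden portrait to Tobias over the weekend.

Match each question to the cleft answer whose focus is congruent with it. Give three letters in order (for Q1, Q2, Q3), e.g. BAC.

CBA

Q1 asks about the location; cleft (C) focuses "in the archive", which is the location — so Q1 → C.
Q2 asks about the direct object; cleft (B) focuses "a wooden portrait", which is the direct object — so Q2 → B.
Q3 asks about the recipient; cleft (A) focuses "to Tobias", which is the recipient — so Q3 → A.
Mapping: Q1→C, Q2→B, Q3→A.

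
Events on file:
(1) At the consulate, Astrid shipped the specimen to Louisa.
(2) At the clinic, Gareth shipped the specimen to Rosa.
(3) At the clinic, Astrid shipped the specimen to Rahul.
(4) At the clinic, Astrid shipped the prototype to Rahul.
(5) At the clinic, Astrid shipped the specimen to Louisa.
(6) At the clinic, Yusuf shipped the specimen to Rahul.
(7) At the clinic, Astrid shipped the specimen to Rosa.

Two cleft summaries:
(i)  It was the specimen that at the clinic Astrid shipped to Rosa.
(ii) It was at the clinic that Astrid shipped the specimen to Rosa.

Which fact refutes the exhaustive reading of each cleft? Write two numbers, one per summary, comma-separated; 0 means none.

0, 0

Summary (i) focuses "the specimen" (the thing); background Astrid as agent and Rosa as recipient and at the clinic as setting. No fact matches that background with a different thing, so 0.
Summary (ii) focuses "at the clinic" (the setting); background Astrid as agent and the specimen as thing and Rosa as recipient. No fact matches that background with a different setting, so 0.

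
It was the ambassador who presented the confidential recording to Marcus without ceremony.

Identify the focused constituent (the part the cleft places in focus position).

In an it-cleft "It was X that/who ...", the clefted constituent X is the focus; the that/who-clause expresses the presupposed open proposition.
Here the focus is "the ambassador". The backgrounded (presupposed) material includes "the confidential recording", "to Marcus" and "without ceremony".

the ambassador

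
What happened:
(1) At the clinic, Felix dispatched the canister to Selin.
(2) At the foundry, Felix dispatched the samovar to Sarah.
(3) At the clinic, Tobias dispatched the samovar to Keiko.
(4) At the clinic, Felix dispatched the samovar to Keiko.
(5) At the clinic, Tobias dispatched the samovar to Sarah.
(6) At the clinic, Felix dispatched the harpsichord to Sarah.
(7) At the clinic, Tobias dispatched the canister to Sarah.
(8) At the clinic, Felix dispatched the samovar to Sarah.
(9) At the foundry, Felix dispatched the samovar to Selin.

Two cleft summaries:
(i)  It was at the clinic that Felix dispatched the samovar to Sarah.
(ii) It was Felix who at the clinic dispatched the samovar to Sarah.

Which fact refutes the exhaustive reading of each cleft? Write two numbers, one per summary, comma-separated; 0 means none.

Summary (i) focuses "at the clinic" (the setting); background agent = Felix, thing = the samovar, recipient = Sarah. Fact (2) matches that background with setting = at the foundry — refutes (i).
Summary (ii) focuses "Felix" (the agent); background thing = the samovar, recipient = Sarah, setting = at the clinic. Fact (5) matches that background with agent = Tobias — refutes (ii).

2, 5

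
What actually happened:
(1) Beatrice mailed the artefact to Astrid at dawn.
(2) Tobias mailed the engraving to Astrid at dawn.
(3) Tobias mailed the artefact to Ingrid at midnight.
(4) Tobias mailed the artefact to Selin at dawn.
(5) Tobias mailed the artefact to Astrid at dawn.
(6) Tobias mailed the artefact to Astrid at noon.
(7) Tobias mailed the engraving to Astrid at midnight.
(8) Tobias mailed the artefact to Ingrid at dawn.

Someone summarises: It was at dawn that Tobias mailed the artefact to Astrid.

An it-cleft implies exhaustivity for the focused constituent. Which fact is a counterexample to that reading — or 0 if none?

6

The cleft puts "at dawn" in focus and presupposes the open proposition with agent = Tobias, thing = the artefact, recipient = Astrid.
The exhaustive reading says no other setting fits that background.
But fact (6) also has agent = Tobias, thing = the artefact, recipient = Astrid, with setting = at noon — so the exhaustive reading fails.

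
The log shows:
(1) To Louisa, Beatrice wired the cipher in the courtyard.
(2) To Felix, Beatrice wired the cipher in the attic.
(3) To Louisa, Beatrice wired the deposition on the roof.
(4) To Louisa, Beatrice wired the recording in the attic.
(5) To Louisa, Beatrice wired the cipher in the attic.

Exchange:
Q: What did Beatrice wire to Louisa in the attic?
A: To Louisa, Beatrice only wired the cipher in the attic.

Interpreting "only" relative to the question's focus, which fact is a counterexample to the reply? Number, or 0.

4

Answering "What did ...?" puts focus on the thing — here, "the cipher".
So "only" ranges over things; the rest (same agent, recipient, setting (Beatrice / Louisa / in the attic)) is presupposed.
Fact (4) shares the background with a different thing (the recording) — counterexample.
(Fact (1) would refute a reading with focus on the setting — but that is not what the question asks.)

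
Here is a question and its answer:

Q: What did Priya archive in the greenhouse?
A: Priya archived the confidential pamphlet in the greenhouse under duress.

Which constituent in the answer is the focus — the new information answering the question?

the confidential pamphlet

The wh-word "what" asks about the direct object.
In the answer, "Priya" and "in the greenhouse" are given — repeated from the question.
"under duress" is also new, but it specifies the manner, which is not what the question asks about — so it is not the focus.
The constituent filling the direct object gap is "the confidential pamphlet"; that is the focus.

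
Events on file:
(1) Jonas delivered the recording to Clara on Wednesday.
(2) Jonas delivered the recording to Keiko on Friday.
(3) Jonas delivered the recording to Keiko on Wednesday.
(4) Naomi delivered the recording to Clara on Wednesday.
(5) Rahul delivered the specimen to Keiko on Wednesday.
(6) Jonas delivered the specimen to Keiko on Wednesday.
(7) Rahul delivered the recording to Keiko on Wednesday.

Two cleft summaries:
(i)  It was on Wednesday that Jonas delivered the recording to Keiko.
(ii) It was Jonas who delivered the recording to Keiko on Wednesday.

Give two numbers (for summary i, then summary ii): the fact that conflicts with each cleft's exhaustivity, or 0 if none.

2, 7

Summary (i) focuses "on Wednesday" (the setting); background same agent, thing, recipient (Jonas / the recording / Keiko). Fact (2) matches that background with setting = on Friday — refutes (i).
Summary (ii) focuses "Jonas" (the agent); background same thing, recipient, setting (the recording / Keiko / on Wednesday). Fact (7) matches that background with agent = Rahul — refutes (ii).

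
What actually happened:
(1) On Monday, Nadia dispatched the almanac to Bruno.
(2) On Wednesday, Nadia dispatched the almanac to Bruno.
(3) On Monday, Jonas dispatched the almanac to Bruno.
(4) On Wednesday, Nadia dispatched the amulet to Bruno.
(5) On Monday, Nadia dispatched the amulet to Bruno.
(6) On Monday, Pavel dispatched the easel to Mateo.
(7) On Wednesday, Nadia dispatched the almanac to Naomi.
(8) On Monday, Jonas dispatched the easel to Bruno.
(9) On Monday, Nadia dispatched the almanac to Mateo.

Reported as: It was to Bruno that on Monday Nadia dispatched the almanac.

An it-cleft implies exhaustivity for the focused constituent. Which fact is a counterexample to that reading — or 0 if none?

Focus of the cleft: "Bruno" (the recipient). Presupposed background: same agent, thing, setting (Nadia / the almanac / on Monday).
Exhaustivity: Bruno is the only recipient satisfying that background.
Fact (9) shares the background but with recipient = Mateo; exhaustivity is violated.

9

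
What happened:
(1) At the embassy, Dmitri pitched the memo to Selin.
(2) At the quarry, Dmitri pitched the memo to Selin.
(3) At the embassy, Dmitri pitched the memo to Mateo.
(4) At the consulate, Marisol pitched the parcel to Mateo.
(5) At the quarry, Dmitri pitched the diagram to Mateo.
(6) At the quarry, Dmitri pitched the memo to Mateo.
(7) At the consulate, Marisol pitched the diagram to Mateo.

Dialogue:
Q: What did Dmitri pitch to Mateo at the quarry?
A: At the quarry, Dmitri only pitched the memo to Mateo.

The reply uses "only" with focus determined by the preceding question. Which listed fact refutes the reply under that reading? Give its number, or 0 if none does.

5

Answering "What did ...?" puts focus on the thing — here, "the memo".
"Only" then excludes alternative things while the background — Dmitri as agent and Mateo as recipient and at the quarry as setting — is held fixed.
Fact (5) shares the background with a different thing (the diagram) — counterexample.
(Fact (3) would refute a reading with focus on the setting — but that is not what the question asks.)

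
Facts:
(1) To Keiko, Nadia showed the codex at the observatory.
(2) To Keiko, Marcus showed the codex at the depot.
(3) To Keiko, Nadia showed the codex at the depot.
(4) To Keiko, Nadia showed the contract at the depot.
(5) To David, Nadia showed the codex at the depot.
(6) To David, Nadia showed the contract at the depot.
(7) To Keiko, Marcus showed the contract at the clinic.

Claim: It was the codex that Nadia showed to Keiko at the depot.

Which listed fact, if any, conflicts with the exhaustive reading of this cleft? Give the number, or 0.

Focus of the cleft: "the codex" (the thing). Presupposed background: Nadia as agent and Keiko as recipient and at the depot as setting.
The exhaustive reading says no other thing fits that background.
But fact (4) also has Nadia as agent and Keiko as recipient and at the depot as setting, with thing = the contract — so the exhaustive reading fails.

4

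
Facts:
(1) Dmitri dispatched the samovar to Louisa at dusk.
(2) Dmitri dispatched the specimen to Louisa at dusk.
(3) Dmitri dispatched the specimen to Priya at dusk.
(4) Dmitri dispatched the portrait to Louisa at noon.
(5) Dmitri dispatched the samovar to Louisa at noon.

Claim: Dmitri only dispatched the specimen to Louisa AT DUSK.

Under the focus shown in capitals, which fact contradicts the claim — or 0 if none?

0

Focus (in capitals) is "at dusk" — the setting. "Only" excludes alternative settings while holding fixed agent = Dmitri, thing = the specimen, recipient = Louisa.
Every other fact changes something in the background, not just the setting. Nothing refutes the claim.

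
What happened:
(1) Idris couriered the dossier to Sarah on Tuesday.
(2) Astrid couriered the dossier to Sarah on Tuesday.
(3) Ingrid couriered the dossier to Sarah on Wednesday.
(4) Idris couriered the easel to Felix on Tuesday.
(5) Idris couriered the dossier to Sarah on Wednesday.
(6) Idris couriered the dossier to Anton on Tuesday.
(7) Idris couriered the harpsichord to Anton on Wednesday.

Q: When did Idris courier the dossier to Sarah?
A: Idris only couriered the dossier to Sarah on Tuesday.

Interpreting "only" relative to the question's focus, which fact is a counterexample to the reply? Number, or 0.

5

Answering "When did ...?" puts focus on the setting — here, "on Tuesday".
So "only" ranges over settings; the rest (agent = Idris, thing = the dossier, recipient = Sarah) is presupposed.
Fact (5) keeps agent = Idris, thing = the dossier, recipient = Sarah but has setting = on Wednesday; that refutes the reply.
(Fact (6) would refute a reading with focus on the recipient — but that is not what the question asks.)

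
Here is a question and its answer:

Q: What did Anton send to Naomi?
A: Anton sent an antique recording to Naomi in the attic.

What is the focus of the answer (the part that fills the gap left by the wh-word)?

an antique recording

The wh-word "what" asks about the direct object.
In the answer, "Anton" and "to Naomi" are given — repeated from the question.
"in the attic" is also new, but it specifies the location, which is not what the question asks about — so it is not the focus.
The constituent filling the direct object gap is "an antique recording"; that is the focus.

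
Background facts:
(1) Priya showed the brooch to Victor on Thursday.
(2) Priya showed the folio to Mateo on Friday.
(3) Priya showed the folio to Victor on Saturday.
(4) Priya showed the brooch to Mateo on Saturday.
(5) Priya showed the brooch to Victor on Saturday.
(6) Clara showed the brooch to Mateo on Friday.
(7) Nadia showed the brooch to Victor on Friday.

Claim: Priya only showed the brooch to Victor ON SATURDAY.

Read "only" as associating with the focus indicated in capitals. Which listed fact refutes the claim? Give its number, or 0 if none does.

1

Focus (in capitals) is "on Saturday" — the setting. "Only" excludes alternative settings while holding fixed same agent, thing, recipient (Priya / the brooch / Victor).
Fact (1) shares the background but differs in setting (on Thursday) — a counterexample.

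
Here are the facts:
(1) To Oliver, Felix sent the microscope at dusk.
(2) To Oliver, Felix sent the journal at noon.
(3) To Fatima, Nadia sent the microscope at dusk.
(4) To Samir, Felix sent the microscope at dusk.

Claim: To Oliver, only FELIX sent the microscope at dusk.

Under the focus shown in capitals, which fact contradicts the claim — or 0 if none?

The capitals mark "Felix" as focus. So "only" rules out other agents, with the rest (same thing, recipient, setting (the microscope / Oliver / at dusk)) as background.
Every other fact changes something in the background, not just the agent. Nothing refutes the claim.

0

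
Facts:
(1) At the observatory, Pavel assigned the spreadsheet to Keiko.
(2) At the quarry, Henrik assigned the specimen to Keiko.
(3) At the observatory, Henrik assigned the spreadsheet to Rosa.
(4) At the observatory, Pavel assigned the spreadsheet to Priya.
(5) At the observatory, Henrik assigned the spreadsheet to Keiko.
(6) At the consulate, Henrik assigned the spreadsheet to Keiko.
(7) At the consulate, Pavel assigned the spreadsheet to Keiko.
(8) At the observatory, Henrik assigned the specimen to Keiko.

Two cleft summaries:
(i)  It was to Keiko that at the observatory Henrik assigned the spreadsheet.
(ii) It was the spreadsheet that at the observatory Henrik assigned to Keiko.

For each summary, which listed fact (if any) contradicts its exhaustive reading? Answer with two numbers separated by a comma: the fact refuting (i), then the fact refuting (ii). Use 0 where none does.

Summary (i) focuses "Keiko" (the recipient); background agent = Henrik, thing = the spreadsheet, setting = at the observatory. Fact (3) matches that background with recipient = Rosa — refutes (i).
Summary (ii) focuses "the spreadsheet" (the thing); background agent = Henrik, recipient = Keiko, setting = at the observatory. Fact (8) matches that background with thing = the specimen — refutes (ii).

3, 8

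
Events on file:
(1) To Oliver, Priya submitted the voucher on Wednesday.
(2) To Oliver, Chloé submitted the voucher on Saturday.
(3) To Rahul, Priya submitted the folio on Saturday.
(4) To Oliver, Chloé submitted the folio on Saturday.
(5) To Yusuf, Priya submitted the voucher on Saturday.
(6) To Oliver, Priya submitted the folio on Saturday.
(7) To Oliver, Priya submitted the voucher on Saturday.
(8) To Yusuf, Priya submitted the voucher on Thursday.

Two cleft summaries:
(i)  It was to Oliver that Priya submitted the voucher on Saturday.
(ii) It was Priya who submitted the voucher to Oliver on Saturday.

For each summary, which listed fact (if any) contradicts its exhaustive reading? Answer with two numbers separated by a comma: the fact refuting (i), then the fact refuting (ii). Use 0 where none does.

Summary (i) focuses "Oliver" (the recipient); background Priya as agent and the voucher as thing and on Saturday as setting. Fact (5) matches that background with recipient = Yusuf — refutes (i).
Summary (ii) focuses "Priya" (the agent); background the voucher as thing and Oliver as recipient and on Saturday as setting. Fact (2) matches that background with agent = Chloé — refutes (ii).

5, 2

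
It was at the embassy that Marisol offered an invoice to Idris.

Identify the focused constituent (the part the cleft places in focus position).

at the embassy

In an it-cleft "It was X that/who ...", the clefted constituent X is the focus; the that/who-clause expresses the presupposed open proposition.
Here the focus is "at the embassy". The backgrounded (presupposed) material includes "Marisol", "an invoice" and "to Idris".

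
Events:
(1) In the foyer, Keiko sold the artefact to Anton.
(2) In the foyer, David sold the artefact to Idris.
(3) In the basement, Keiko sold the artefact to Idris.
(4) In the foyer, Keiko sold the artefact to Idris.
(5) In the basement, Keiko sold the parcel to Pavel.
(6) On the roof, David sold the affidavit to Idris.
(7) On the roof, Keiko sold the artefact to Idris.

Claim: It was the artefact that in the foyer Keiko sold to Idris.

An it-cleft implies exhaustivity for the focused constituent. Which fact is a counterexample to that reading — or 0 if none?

0

Focus of the cleft: "the artefact" (the thing). Presupposed background: agent = Keiko, recipient = Idris, setting = in the foyer.
Exhaustivity: the artefact is the only thing satisfying that background.
Every other fact differs from the presupposition on some backgrounded slot, so none challenges the exhaustivity.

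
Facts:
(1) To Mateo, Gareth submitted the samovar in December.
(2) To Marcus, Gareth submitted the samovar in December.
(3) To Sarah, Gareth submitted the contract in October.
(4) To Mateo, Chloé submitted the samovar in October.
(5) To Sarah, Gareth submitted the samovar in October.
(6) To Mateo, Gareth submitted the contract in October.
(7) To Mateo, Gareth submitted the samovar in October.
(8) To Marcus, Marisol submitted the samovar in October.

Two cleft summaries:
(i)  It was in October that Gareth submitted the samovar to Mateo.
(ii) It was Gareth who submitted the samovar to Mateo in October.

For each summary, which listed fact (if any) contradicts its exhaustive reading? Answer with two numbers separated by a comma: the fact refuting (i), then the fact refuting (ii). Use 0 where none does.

(i): focus "in October". Looking for same agent, thing, recipient (Gareth / the samovar / Mateo) with some other setting — fact (1) has in December there. Refuted.
(ii): focus "Gareth". Looking for same thing, recipient, setting (the samovar / Mateo / in October) with some other agent — fact (4) has Chloé there. Refuted.

1, 4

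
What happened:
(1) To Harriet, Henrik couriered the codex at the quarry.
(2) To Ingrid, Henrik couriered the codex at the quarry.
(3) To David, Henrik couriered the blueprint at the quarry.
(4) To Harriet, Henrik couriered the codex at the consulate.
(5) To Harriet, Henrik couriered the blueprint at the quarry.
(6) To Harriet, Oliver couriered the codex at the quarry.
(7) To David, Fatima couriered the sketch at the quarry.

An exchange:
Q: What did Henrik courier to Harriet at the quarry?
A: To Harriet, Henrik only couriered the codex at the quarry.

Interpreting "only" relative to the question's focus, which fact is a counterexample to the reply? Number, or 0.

5

Answering "What did ...?" puts focus on the thing — here, "the codex".
"Only" then excludes alternative things while the background — agent = Henrik, recipient = Harriet, setting = at the quarry — is held fixed.
Fact (5) shares the background with a different thing (the blueprint) — counterexample.
(Fact (4) would refute a reading with focus on the setting — but that is not what the question asks.)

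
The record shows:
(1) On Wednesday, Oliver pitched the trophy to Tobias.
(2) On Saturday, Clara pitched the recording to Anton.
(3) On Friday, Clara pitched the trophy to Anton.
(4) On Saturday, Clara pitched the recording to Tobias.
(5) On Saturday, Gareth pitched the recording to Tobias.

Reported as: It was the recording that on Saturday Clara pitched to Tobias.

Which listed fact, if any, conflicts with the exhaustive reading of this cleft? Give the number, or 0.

0

Focus of the cleft: "the recording" (the thing). Presupposed background: same agent, recipient, setting (Clara / Tobias / on Saturday).
Exhaustivity: the recording is the only thing satisfying that background.
Every other fact differs from the presupposition on some backgrounded slot, so none challenges the exhaustivity.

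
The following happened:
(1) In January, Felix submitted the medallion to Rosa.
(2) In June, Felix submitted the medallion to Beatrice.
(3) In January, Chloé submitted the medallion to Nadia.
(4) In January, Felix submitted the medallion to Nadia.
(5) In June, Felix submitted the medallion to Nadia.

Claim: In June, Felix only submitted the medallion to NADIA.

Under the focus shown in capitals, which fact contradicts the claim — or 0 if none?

Focus (in capitals) is "Nadia" — the recipient. "Only" excludes alternative recipients while holding fixed agent = Felix, thing = the medallion, setting = in June.
Fact (2) matches on agent = Felix, thing = the medallion, setting = in June, but has recipient = Beatrice instead. That refutes the claim.

2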